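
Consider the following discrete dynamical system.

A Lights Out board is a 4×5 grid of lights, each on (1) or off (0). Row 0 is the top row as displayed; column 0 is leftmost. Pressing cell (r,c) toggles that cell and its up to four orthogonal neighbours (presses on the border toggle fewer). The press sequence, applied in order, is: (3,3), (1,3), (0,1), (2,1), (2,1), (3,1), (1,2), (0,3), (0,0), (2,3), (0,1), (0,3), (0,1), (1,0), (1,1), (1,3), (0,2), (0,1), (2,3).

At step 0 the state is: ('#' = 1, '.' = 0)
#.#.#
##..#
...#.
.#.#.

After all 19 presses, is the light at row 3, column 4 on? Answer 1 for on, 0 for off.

1

k=0  #.#.#
##..#
...#.
.#.#.
k=1  #.#.#
##..#
.....
.##.#
k=2  #.###
####.
...#.
.##.#
k=3  .#.##
#.##.
...#.
.##.#
k=4  .#.##
####.
####.
..#.#
k=5  .#.##
#.##.
...#.
.##.#
k=6  .#.##
#.##.
.#.#.
#...#
k=7  .####
##...
.###.
#...#
k=8  .#...
##.#.
.###.
#...#
k=9  #....
.#.#.
.###.
#...#
k=10  #....
.#...
.#..#
#..##
k=11  .##..
.....
.#..#
#..##
k=12  .#.##
...#.
.#..#
#..##
k=13  #.###
.#.#.
.#..#
#..##
k=14  ..###
#..#.
##..#
#..##
k=15  .####
.###.
#...#
#..##
k=16  .##.#
.#..#
#..##
#..##
k=17  ...##
.##.#
#..##
#..##
k=18  #####
..#.#
#..##
#..##
k=19  #####
..###
#.#..
#...#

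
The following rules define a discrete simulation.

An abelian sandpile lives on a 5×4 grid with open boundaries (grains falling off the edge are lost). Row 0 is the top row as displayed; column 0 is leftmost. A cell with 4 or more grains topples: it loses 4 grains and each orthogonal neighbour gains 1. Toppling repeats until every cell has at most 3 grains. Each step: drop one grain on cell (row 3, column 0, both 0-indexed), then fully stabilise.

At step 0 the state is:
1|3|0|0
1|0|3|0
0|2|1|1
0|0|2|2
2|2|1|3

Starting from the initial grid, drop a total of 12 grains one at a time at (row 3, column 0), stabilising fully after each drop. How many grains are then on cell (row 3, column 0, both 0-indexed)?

gen 0: 1|3|0|0
1|0|3|0
0|2|1|1
0|0|2|2
2|2|1|3
gen 1: 1|3|0|0
1|0|3|0
0|2|1|1
1|0|2|2
2|2|1|3
gen 2: 1|3|0|0
1|0|3|0
0|2|1|1
2|0|2|2
2|2|1|3
gen 3: 1|3|0|0
1|0|3|0
0|2|1|1
3|0|2|2
2|2|1|3
gen 4: 1|3|0|0
1|0|3|0
1|2|1|1
0|1|2|2
3|2|1|3
gen 5: 1|3|0|0
1|0|3|0
1|2|1|1
1|1|2|2
3|2|1|3
gen 6: 1|3|0|0
1|0|3|0
1|2|1|1
2|1|2|2
3|2|1|3
gen 7: 1|3|0|0
1|0|3|0
1|2|1|1
3|1|2|2
3|2|1|3
gen 8: 1|3|0|0
1|0|3|0
2|2|1|1
1|2|2|2
0|3|1|3
gen 9: 1|3|0|0
1|0|3|0
2|2|1|1
2|2|2|2
0|3|1|3
gen 10: 1|3|0|0
1|0|3|0
2|2|1|1
3|2|2|2
0|3|1|3
gen 11: 1|3|0|0
1|0|3|0
3|2|1|1
0|3|2|2
1|3|1|3
gen 12: 1|3|0|0
1|0|3|0
3|2|1|1
1|3|2|2
1|3|1|3

1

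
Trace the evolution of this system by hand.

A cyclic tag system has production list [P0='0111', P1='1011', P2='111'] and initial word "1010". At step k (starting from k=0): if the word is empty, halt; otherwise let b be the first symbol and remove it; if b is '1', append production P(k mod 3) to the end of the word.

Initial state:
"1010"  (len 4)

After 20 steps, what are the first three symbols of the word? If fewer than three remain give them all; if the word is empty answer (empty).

[0] "1010"  (len 4)
[1] "0100111"  (len 7)
[2] "100111"  (len 6)
[3] "00111111"  (len 8)
[4] "0111111"  (len 7)
[5] "111111"  (len 6)
[6] "11111111"  (len 8)
[7] "11111110111"  (len 11)
[8] "11111101111011"  (len 14)
[9] "1111101111011111"  (len 16)
[10] "1111011110111110111"  (len 19)
[11] "1110111101111101111011"  (len 22)
[12] "110111101111101111011111"  (len 24)
[13] "101111011111011110111110111"  (len 27)
[14] "011110111110111101111101111011"  (len 30)
[15] "11110111110111101111101111011"  (len 29)
[16] "11101111101111011111011110110111"  (len 32)
[17] "11011111011110111110111101101111011"  (len 35)
[18] "1011111011110111110111101101111011111"  (len 37)
[19] "0111110111101111101111011011110111110111"  (len 40)
[20] "111110111101111101111011011110111110111"  (len 39)

111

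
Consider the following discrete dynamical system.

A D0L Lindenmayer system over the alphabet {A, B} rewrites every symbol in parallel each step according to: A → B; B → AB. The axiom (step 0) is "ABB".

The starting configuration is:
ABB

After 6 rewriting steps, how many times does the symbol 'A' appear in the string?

t=0: ABB
t=1: BABAB
t=2: ABBABBAB
t=3: BABABBABABBAB
t=4: ABBABBABABBABBABABBAB
t=5: BABABBABABBABBABABBABABBABBABABBAB
t=6: ABBABBABABBABBABABBABABBABBABABBABBABABBABABBABBABABBAB

21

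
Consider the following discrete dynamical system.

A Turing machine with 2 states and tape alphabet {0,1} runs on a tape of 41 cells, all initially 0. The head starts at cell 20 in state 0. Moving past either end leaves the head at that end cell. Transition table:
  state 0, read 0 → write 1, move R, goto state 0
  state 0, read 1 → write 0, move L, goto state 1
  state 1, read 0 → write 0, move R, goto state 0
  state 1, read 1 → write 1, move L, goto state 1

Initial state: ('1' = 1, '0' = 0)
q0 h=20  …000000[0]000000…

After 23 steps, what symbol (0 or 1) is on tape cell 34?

step 0: q0 h=20  …000000[0]000000…
step 1: q0 h=21  …000001[0]000000…
step 2: q0 h=22  …000011[0]000000…
step 3: q0 h=23  …000111[0]000000…
step 4: q0 h=24  …001111[0]000000…
step 5: q0 h=25  …011111[0]000000…
step 6: q0 h=26  …111111[0]000000…
step 7: q0 h=27  …111111[0]000000…
step 8: q0 h=28  …111111[0]000000…
step 9: q0 h=29  …111111[0]000000…
step 10: q0 h=30  …111111[0]000000…
step 11: q0 h=31  …111111[0]000000…
step 12: q0 h=32  …111111[0]000000…
step 13: q0 h=33  …111111[0]000000…
step 14: q0 h=34  …111111[0]000000|
step 15: q0 h=35  …111111[0]00000|
step 16: q0 h=36  …111111[0]0000|
step 17: q0 h=37  …111111[0]000|
step 18: q0 h=38  …111111[0]00|
step 19: q0 h=39  …111111[0]0|
step 20: q0 h=40  …111111[0]|
step 21: q0 h=40  …111111[1]|
step 22: q1 h=39  …111111[1]0|
step 23: q1 h=38  …111111[1]10|

1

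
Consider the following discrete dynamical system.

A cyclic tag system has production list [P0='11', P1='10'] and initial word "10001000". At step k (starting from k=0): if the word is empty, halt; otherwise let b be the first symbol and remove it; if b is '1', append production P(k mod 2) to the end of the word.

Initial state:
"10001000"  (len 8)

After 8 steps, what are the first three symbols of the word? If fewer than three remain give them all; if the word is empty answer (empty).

111

[0] "10001000"  (len 8)
[1] "000100011"  (len 9)
[2] "00100011"  (len 8)
[3] "0100011"  (len 7)
[4] "100011"  (len 6)
[5] "0001111"  (len 7)
[6] "001111"  (len 6)
[7] "01111"  (len 5)
[8] "1111"  (len 4)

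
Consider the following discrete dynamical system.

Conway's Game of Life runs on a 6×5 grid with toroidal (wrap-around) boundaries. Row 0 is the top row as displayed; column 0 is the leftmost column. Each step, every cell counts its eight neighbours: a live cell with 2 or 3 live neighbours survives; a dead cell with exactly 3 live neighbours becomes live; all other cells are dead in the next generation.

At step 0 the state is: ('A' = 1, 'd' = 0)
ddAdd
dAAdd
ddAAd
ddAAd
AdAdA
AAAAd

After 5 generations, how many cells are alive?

gen 0: ddAdd
dAAdd
ddAAd
ddAAd
AdAdA
AAAAd
gen 1: Adddd
dAddd
ddddd
ddddd
Adddd
Adddd
gen 2: AAddd
ddddd
ddddd
ddddd
ddddd
AAddA
gen 3: dAddA
ddddd
ddddd
ddddd
Adddd
dAddA
gen 4: ddddd
ddddd
ddddd
ddddd
Adddd
dAddA
gen 5: ddddd
ddddd
ddddd
ddddd
Adddd
Adddd

2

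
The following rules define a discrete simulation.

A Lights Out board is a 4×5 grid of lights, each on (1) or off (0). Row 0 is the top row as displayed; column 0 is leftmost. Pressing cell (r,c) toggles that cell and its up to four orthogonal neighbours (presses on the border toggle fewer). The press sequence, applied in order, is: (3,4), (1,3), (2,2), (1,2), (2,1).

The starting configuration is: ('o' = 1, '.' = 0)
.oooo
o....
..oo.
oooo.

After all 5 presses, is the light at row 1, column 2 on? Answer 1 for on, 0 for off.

0) .oooo
o....
..oo.
oooo.
1) .oooo
o....
..ooo
ooo.o
2) .oo.o
o.ooo
..o.o
ooo.o
3) .oo.o
o..oo
.o.oo
oo..o
4) .o..o
ooo.o
.oooo
oo..o
5) .o..o
o.o.o
o..oo
o...o

1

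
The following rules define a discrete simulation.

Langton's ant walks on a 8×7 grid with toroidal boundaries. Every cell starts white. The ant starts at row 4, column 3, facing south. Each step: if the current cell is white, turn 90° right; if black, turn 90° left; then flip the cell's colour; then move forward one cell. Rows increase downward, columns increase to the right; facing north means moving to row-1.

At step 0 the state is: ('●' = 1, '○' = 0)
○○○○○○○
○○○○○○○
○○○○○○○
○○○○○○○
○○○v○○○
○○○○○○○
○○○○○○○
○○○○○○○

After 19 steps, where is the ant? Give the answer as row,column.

k=0  ○○○○○○○
○○○○○○○
○○○○○○○
○○○○○○○
○○○v○○○
○○○○○○○
○○○○○○○
○○○○○○○
k=1  ○○○○○○○
○○○○○○○
○○○○○○○
○○○○○○○
○○<●○○○
○○○○○○○
○○○○○○○
○○○○○○○
k=2  ○○○○○○○
○○○○○○○
○○○○○○○
○○^○○○○
○○●●○○○
○○○○○○○
○○○○○○○
○○○○○○○
k=3  ○○○○○○○
○○○○○○○
○○○○○○○
○○●>○○○
○○●●○○○
○○○○○○○
○○○○○○○
○○○○○○○
k=4  ○○○○○○○
○○○○○○○
○○○○○○○
○○●●○○○
○○●v○○○
○○○○○○○
○○○○○○○
○○○○○○○
k=5  ○○○○○○○
○○○○○○○
○○○○○○○
○○●●○○○
○○●○>○○
○○○○○○○
○○○○○○○
○○○○○○○
k=6  ○○○○○○○
○○○○○○○
○○○○○○○
○○●●○○○
○○●○●○○
○○○○v○○
○○○○○○○
○○○○○○○
k=7  ○○○○○○○
○○○○○○○
○○○○○○○
○○●●○○○
○○●○●○○
○○○<●○○
○○○○○○○
○○○○○○○
k=8  ○○○○○○○
○○○○○○○
○○○○○○○
○○●●○○○
○○●^●○○
○○○●●○○
○○○○○○○
○○○○○○○
k=9  ○○○○○○○
○○○○○○○
○○○○○○○
○○●●○○○
○○●●>○○
○○○●●○○
○○○○○○○
○○○○○○○
k=10  ○○○○○○○
○○○○○○○
○○○○○○○
○○●●^○○
○○●●○○○
○○○●●○○
○○○○○○○
○○○○○○○
k=11  ○○○○○○○
○○○○○○○
○○○○○○○
○○●●●>○
○○●●○○○
○○○●●○○
○○○○○○○
○○○○○○○
k=12  ○○○○○○○
○○○○○○○
○○○○○○○
○○●●●●○
○○●●○v○
○○○●●○○
○○○○○○○
○○○○○○○
k=13  ○○○○○○○
○○○○○○○
○○○○○○○
○○●●●●○
○○●●<●○
○○○●●○○
○○○○○○○
○○○○○○○
k=14  ○○○○○○○
○○○○○○○
○○○○○○○
○○●●^●○
○○●●●●○
○○○●●○○
○○○○○○○
○○○○○○○
k=15  ○○○○○○○
○○○○○○○
○○○○○○○
○○●<○●○
○○●●●●○
○○○●●○○
○○○○○○○
○○○○○○○
k=16  ○○○○○○○
○○○○○○○
○○○○○○○
○○●○○●○
○○●v●●○
○○○●●○○
○○○○○○○
○○○○○○○
k=17  ○○○○○○○
○○○○○○○
○○○○○○○
○○●○○●○
○○●○>●○
○○○●●○○
○○○○○○○
○○○○○○○
k=18  ○○○○○○○
○○○○○○○
○○○○○○○
○○●○^●○
○○●○○●○
○○○●●○○
○○○○○○○
○○○○○○○
k=19  ○○○○○○○
○○○○○○○
○○○○○○○
○○●○●>○
○○●○○●○
○○○●●○○
○○○○○○○
○○○○○○○

3,5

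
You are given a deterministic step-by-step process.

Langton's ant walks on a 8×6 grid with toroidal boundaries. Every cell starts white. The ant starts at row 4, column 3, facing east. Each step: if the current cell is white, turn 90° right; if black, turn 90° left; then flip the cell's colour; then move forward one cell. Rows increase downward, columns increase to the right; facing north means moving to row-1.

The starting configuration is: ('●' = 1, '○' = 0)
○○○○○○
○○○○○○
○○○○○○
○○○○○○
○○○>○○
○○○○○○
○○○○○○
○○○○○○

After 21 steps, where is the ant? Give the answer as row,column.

1,1

0) ○○○○○○
○○○○○○
○○○○○○
○○○○○○
○○○>○○
○○○○○○
○○○○○○
○○○○○○
1) ○○○○○○
○○○○○○
○○○○○○
○○○○○○
○○○●○○
○○○v○○
○○○○○○
○○○○○○
2) ○○○○○○
○○○○○○
○○○○○○
○○○○○○
○○○●○○
○○<●○○
○○○○○○
○○○○○○
3) ○○○○○○
○○○○○○
○○○○○○
○○○○○○
○○^●○○
○○●●○○
○○○○○○
○○○○○○
4) ○○○○○○
○○○○○○
○○○○○○
○○○○○○
○○●>○○
○○●●○○
○○○○○○
○○○○○○
5) ○○○○○○
○○○○○○
○○○○○○
○○○^○○
○○●○○○
○○●●○○
○○○○○○
○○○○○○
6) ○○○○○○
○○○○○○
○○○○○○
○○○●>○
○○●○○○
○○●●○○
○○○○○○
○○○○○○
7) ○○○○○○
○○○○○○
○○○○○○
○○○●●○
○○●○v○
○○●●○○
○○○○○○
○○○○○○
8) ○○○○○○
○○○○○○
○○○○○○
○○○●●○
○○●<●○
○○●●○○
○○○○○○
○○○○○○
9) ○○○○○○
○○○○○○
○○○○○○
○○○^●○
○○●●●○
○○●●○○
○○○○○○
○○○○○○
10) ○○○○○○
○○○○○○
○○○○○○
○○<○●○
○○●●●○
○○●●○○
○○○○○○
○○○○○○
11) ○○○○○○
○○○○○○
○○^○○○
○○●○●○
○○●●●○
○○●●○○
○○○○○○
○○○○○○
12) ○○○○○○
○○○○○○
○○●>○○
○○●○●○
○○●●●○
○○●●○○
○○○○○○
○○○○○○
13) ○○○○○○
○○○○○○
○○●●○○
○○●v●○
○○●●●○
○○●●○○
○○○○○○
○○○○○○
14) ○○○○○○
○○○○○○
○○●●○○
○○<●●○
○○●●●○
○○●●○○
○○○○○○
○○○○○○
15) ○○○○○○
○○○○○○
○○●●○○
○○○●●○
○○v●●○
○○●●○○
○○○○○○
○○○○○○
16) ○○○○○○
○○○○○○
○○●●○○
○○○●●○
○○○>●○
○○●●○○
○○○○○○
○○○○○○
17) ○○○○○○
○○○○○○
○○●●○○
○○○^●○
○○○○●○
○○●●○○
○○○○○○
○○○○○○
18) ○○○○○○
○○○○○○
○○●●○○
○○<○●○
○○○○●○
○○●●○○
○○○○○○
○○○○○○
19) ○○○○○○
○○○○○○
○○^●○○
○○●○●○
○○○○●○
○○●●○○
○○○○○○
○○○○○○
20) ○○○○○○
○○○○○○
○<○●○○
○○●○●○
○○○○●○
○○●●○○
○○○○○○
○○○○○○
21) ○○○○○○
○^○○○○
○●○●○○
○○●○●○
○○○○●○
○○●●○○
○○○○○○
○○○○○○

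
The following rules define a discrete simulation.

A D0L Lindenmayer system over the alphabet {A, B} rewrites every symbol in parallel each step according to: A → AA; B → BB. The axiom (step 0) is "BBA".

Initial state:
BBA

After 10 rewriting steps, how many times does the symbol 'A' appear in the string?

t=0: BBA
t=1: BBBBAA
t=2: BBBBBBBBAAAA
t=3: BBBBBBBBBBBBBBBBAAAAAAAA
t=4: BBBBBBBBBBBBBBBBBBBBBBBBBBBBBBBBAAAAAAAAAAAAAAAA
t=5: BBBBBBBBBBBBBBBBBBBBBBBBBBBBBBBBBBBBBBBBBBBBBBBBBBBBBBBBBBBBBBBBAAAAAAAAAAAAAAAAAAAAAAAAAAAAAAAA
t=6: BBBBBBBBBBBBBBBBBBBBBBBBBBBBBBBBBBBBBBBBBBBBBBBBBBBBBBBBBB…AAAAAAAAAAAAAAAAAAAAAAAAAAAAAAAAAAAAAAAAAAAAAAAAAAAAAAAAAA  (len 192)
t=7: BBBBBBBBBBBBBBBBBBBBBBBBBBBBBBBBBBBBBBBBBBBBBBBBBBBBBBBBBB…AAAAAAAAAAAAAAAAAAAAAAAAAAAAAAAAAAAAAAAAAAAAAAAAAAAAAAAAAA  (len 384)
t=8: BBBBBBBBBBBBBBBBBBBBBBBBBBBBBBBBBBBBBBBBBBBBBBBBBBBBBBBBBB…AAAAAAAAAAAAAAAAAAAAAAAAAAAAAAAAAAAAAAAAAAAAAAAAAAAAAAAAAA  (len 768)
t=9: BBBBBBBBBBBBBBBBBBBBBBBBBBBBBBBBBBBBBBBBBBBBBBBBBBBBBBBBBB…AAAAAAAAAAAAAAAAAAAAAAAAAAAAAAAAAAAAAAAAAAAAAAAAAAAAAAAAAA  (len 1536)
t=10: BBBBBBBBBBBBBBBBBBBBBBBBBBBBBBBBBBBBBBBBBBBBBBBBBBBBBBBBBB…AAAAAAAAAAAAAAAAAAAAAAAAAAAAAAAAAAAAAAAAAAAAAAAAAAAAAAAAAA  (len 3072)

1024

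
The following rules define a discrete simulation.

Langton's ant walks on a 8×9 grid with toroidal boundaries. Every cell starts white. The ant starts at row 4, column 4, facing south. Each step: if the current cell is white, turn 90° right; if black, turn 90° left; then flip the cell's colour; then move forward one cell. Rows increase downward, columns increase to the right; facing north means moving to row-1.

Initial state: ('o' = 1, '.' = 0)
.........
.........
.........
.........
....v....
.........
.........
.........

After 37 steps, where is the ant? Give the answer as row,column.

0,5

[0] .........
.........
.........
.........
....v....
.........
.........
.........
[1] .........
.........
.........
.........
...<o....
.........
.........
.........
[2] .........
.........
.........
...^.....
...oo....
.........
.........
.........
[3] .........
.........
.........
...o>....
...oo....
.........
.........
.........
[4] .........
.........
.........
...oo....
...ov....
.........
.........
.........
[5] .........
.........
.........
...oo....
...o.>...
.........
.........
.........
[6] .........
.........
.........
...oo....
...o.o...
.....v...
.........
.........
[7] .........
.........
.........
...oo....
...o.o...
....<o...
.........
.........
[8] .........
.........
.........
...oo....
...o^o...
....oo...
.........
.........
[9] .........
.........
.........
...oo....
...oo>...
....oo...
.........
.........
[10] .........
.........
.........
...oo^...
...oo....
....oo...
.........
.........
[11] .........
.........
.........
...ooo>..
...oo....
....oo...
.........
.........
[12] .........
.........
.........
...oooo..
...oo.v..
....oo...
.........
.........
[13] .........
.........
.........
...oooo..
...oo<o..
....oo...
.........
.........
[14] .........
.........
.........
...oo^o..
...oooo..
....oo...
.........
.........
[15] .........
.........
.........
...o<.o..
...oooo..
....oo...
.........
.........
[16] .........
.........
.........
...o..o..
...ovoo..
....oo...
.........
.........
[17] .........
.........
.........
...o..o..
...o.>o..
....oo...
.........
.........
[18] .........
.........
.........
...o.^o..
...o..o..
....oo...
.........
.........
[19] .........
.........
.........
...o.o>..
...o..o..
....oo...
.........
.........
[20] .........
.........
......^..
...o.o...
...o..o..
....oo...
.........
.........
[21] .........
.........
......o>.
...o.o...
...o..o..
....oo...
.........
.........
[22] .........
.........
......oo.
...o.o.v.
...o..o..
....oo...
.........
.........
[23] .........
.........
......oo.
...o.o<o.
...o..o..
....oo...
.........
.........
[24] .........
.........
......^o.
...o.ooo.
...o..o..
....oo...
.........
.........
[25] .........
.........
.....<.o.
...o.ooo.
...o..o..
....oo...
.........
.........
[26] .........
.....^...
.....o.o.
...o.ooo.
...o..o..
....oo...
.........
.........
[27] .........
.....o>..
.....o.o.
...o.ooo.
...o..o..
....oo...
.........
.........
[28] .........
.....oo..
.....ovo.
...o.ooo.
...o..o..
....oo...
.........
.........
[29] .........
.....oo..
.....<oo.
...o.ooo.
...o..o..
....oo...
.........
.........
[30] .........
.....oo..
......oo.
...o.voo.
...o..o..
....oo...
.........
.........
[31] .........
.....oo..
......oo.
...o..>o.
...o..o..
....oo...
.........
.........
[32] .........
.....oo..
......^o.
...o...o.
...o..o..
....oo...
.........
.........
[33] .........
.....oo..
.....<.o.
...o...o.
...o..o..
....oo...
.........
.........
[34] .........
.....^o..
.....o.o.
...o...o.
...o..o..
....oo...
.........
.........
[35] .........
....<.o..
.....o.o.
...o...o.
...o..o..
....oo...
.........
.........
[36] ....^....
....o.o..
.....o.o.
...o...o.
...o..o..
....oo...
.........
.........
[37] ....o>...
....o.o..
.....o.o.
...o...o.
...o..o..
....oo...
.........
.........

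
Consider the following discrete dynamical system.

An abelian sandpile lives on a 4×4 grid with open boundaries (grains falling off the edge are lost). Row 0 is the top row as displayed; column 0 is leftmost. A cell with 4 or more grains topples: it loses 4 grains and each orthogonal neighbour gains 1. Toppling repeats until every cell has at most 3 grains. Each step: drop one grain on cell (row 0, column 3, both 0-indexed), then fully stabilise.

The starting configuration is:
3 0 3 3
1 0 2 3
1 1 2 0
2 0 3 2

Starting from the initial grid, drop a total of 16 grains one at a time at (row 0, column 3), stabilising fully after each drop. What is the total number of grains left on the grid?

gen 0: 3 0 3 3
1 0 2 3
1 1 2 0
2 0 3 2
gen 1: 3 1 1 2
1 1 0 1
1 1 3 1
2 0 3 2
gen 2: 3 1 1 3
1 1 0 1
1 1 3 1
2 0 3 2
gen 3: 3 1 2 0
1 1 0 2
1 1 3 1
2 0 3 2
gen 4: 3 1 2 1
1 1 0 2
1 1 3 1
2 0 3 2
gen 5: 3 1 2 2
1 1 0 2
1 1 3 1
2 0 3 2
gen 6: 3 1 2 3
1 1 0 2
1 1 3 1
2 0 3 2
gen 7: 3 1 3 0
1 1 0 3
1 1 3 1
2 0 3 2
gen 8: 3 1 3 1
1 1 0 3
1 1 3 1
2 0 3 2
gen 9: 3 1 3 2
1 1 0 3
1 1 3 1
2 0 3 2
gen 10: 3 1 3 3
1 1 0 3
1 1 3 1
2 0 3 2
gen 11: 3 2 0 2
1 1 2 0
1 1 3 2
2 0 3 2
gen 12: 3 2 0 3
1 1 2 0
1 1 3 2
2 0 3 2
gen 13: 3 2 1 0
1 1 2 1
1 1 3 2
2 0 3 2
gen 14: 3 2 1 1
1 1 2 1
1 1 3 2
2 0 3 2
gen 15: 3 2 1 2
1 1 2 1
1 1 3 2
2 0 3 2
gen 16: 3 2 1 3
1 1 2 1
1 1 3 2
2 0 3 2

28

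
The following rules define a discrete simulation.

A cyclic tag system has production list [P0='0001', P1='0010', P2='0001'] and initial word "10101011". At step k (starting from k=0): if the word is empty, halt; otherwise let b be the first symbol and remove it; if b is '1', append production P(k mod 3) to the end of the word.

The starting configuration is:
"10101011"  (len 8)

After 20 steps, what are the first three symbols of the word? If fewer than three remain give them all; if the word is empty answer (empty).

000

k=0  "10101011"  (len 8)
k=1  "01010110001"  (len 11)
k=2  "1010110001"  (len 10)
k=3  "0101100010001"  (len 13)
k=4  "101100010001"  (len 12)
k=5  "011000100010010"  (len 15)
k=6  "11000100010010"  (len 14)
k=7  "10001000100100001"  (len 17)
k=8  "00010001001000010010"  (len 20)
k=9  "0010001001000010010"  (len 19)
k=10  "010001001000010010"  (len 18)
k=11  "10001001000010010"  (len 17)
k=12  "00010010000100100001"  (len 20)
k=13  "0010010000100100001"  (len 19)
k=14  "010010000100100001"  (len 18)
k=15  "10010000100100001"  (len 17)
k=16  "00100001001000010001"  (len 20)
k=17  "0100001001000010001"  (len 19)
k=18  "100001001000010001"  (len 18)
k=19  "000010010000100010001"  (len 21)
k=20  "00010010000100010001"  (len 20)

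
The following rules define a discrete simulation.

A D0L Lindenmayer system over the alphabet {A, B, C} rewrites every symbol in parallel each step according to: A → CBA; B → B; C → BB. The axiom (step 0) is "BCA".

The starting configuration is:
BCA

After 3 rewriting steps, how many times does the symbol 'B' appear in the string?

10

gen 0: BCA
gen 1: BBBCBA
gen 2: BBBBBBCBA
gen 3: BBBBBBBBBCBA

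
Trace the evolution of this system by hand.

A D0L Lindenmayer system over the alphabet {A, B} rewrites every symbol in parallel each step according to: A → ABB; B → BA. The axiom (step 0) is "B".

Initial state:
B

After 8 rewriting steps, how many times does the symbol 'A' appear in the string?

408

k=0  B
k=1  BA
k=2  BAABB
k=3  BAABBABBBABA
k=4  BAABBABBBABAABBBABABAABBBAABB
k=5  BAABBABBBABAABBBABABAABBBAABBABBBABABAABBBAABBBAABBABBBABABAABBABBBABA
k=6  BAABBABBBABAABBBABABAABBBAABBABBBABABAABBBAABBBAABBABBBABA…BAABBABBBABAABBBABABAABBBAABBBAABBABBBABAABBBABABAABBBAABB  (len 169)
k=7  BAABBABBBABAABBBABABAABBBAABBABBBABABAABBBAABBBAABBABBBABA…ABBBABABAABBBAABBABBBABABAABBBAABBBAABBABBBABABAABBABBBABA  (len 408)
k=8  BAABBABBBABAABBBABABAABBBAABBABBBABABAABBBAABBBAABBABBBABA…BAABBABBBABAABBBABABAABBBAABBBAABBABBBABAABBBABABAABBBAABB  (len 985)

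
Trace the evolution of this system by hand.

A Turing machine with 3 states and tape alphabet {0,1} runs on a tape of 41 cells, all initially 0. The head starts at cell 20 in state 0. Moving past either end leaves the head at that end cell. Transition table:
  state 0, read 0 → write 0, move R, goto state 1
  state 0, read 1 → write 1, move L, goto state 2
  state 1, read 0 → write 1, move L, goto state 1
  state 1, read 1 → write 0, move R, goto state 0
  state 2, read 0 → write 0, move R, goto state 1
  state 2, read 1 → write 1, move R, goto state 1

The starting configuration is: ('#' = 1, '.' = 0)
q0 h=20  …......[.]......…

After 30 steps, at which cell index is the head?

3

step 0: q0 h=20  …......[.]......…
step 1: q1 h=21  …......[.]......…
step 2: q1 h=20  …......[.]#.....…
step 3: q1 h=19  …......[.]##....…
step 4: q1 h=18  …......[.]###...…
step 5: q1 h=17  …......[.]####..…
step 6: q1 h=16  …......[.]#####.…
step 7: q1 h=15  …......[.]######…
step 8: q1 h=14  …......[.]######…
step 9: q1 h=13  …......[.]######…
step 10: q1 h=12  …......[.]######…
step 11: q1 h=11  …......[.]######…
step 12: q1 h=10  …......[.]######…
step 13: q1 h= 9  …......[.]######…
step 14: q1 h= 8  …......[.]######…
step 15: q1 h= 7  …......[.]######…
step 16: q1 h= 6  |......[.]######…
step 17: q1 h= 5  |.....[.]######…
step 18: q1 h= 4  |....[.]######…
step 19: q1 h= 3  |...[.]######…
step 20: q1 h= 2  |..[.]######…
step 21: q1 h= 1  |.[.]######…
step 22: q1 h= 0  |[.]######…
step 23: q1 h= 0  |[#]######…
step 24: q0 h= 1  |.[#]######…
step 25: q2 h= 0  |[.]######…
step 26: q1 h= 1  |.[#]######…
step 27: q0 h= 2  |..[#]######…
step 28: q2 h= 1  |.[.]######…
step 29: q1 h= 2  |..[#]######…
step 30: q0 h= 3  |...[#]######…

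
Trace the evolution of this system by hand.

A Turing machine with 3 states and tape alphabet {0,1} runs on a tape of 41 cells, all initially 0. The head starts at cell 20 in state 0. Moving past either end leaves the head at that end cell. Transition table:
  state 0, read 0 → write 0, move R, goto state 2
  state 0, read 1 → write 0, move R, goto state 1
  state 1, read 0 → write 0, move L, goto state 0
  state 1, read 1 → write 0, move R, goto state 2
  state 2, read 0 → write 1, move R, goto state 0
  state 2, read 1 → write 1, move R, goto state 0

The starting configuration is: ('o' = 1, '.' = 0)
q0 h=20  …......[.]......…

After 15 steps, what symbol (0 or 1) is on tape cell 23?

1

step 0: q0 h=20  …......[.]......…
step 1: q2 h=21  …......[.]......…
step 2: q0 h=22  ….....o[.]......…
step 3: q2 h=23  …....o.[.]......…
step 4: q0 h=24  …...o.o[.]......…
step 5: q2 h=25  …..o.o.[.]......…
step 6: q0 h=26  ….o.o.o[.]......…
step 7: q2 h=27  …o.o.o.[.]......…
step 8: q0 h=28  ….o.o.o[.]......…
step 9: q2 h=29  …o.o.o.[.]......…
step 10: q0 h=30  ….o.o.o[.]......…
step 11: q2 h=31  …o.o.o.[.]......…
step 12: q0 h=32  ….o.o.o[.]......…
step 13: q2 h=33  …o.o.o.[.]......…
step 14: q0 h=34  ….o.o.o[.]......|
step 15: q2 h=35  …o.o.o.[.].....|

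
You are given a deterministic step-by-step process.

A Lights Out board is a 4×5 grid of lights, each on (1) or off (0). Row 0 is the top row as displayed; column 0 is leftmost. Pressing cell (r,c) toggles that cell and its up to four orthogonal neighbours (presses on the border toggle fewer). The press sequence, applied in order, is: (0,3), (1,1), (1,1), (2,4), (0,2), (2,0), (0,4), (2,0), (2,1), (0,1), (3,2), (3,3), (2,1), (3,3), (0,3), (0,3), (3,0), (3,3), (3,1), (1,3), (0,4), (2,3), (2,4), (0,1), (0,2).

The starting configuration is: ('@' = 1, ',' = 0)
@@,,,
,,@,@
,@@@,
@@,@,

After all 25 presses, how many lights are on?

0) @@,,,
,,@,@
,@@@,
@@,@,
1) @@@@@
,,@@@
,@@@,
@@,@,
2) @,@@@
@@,@@
,,@@,
@@,@,
3) @@@@@
,,@@@
,@@@,
@@,@,
4) @@@@@
,,@@,
,@@,@
@@,@@
5) @,,,@
,,,@,
,@@,@
@@,@@
6) @,,,@
@,,@,
@,@,@
,@,@@
7) @,,@,
@,,@@
@,@,@
,@,@@
8) @,,@,
,,,@@
,@@,@
@@,@@
9) @,,@,
,@,@@
@,,,@
@,,@@
10) ,@@@,
,,,@@
@,,,@
@,,@@
11) ,@@@,
,,,@@
@,@,@
@@@,@
12) ,@@@,
,,,@@
@,@@@
@@,@,
13) ,@@@,
,@,@@
,@,@@
@,,@,
14) ,@@@,
,@,@@
,@,,@
@,@,@
15) ,@,,@
,@,,@
,@,,@
@,@,@
16) ,@@@,
,@,@@
,@,,@
@,@,@
17) ,@@@,
,@,@@
@@,,@
,@@,@
18) ,@@@,
,@,@@
@@,@@
,@,@,
19) ,@@@,
,@,@@
@,,@@
@,@@,
20) ,@@,,
,@@,,
@,,,@
@,@@,
21) ,@@@@
,@@,@
@,,,@
@,@@,
22) ,@@@@
,@@@@
@,@@,
@,@,,
23) ,@@@@
,@@@,
@,@,@
@,@,@
24) @,,@@
,,@@,
@,@,@
@,@,@
25) @@@,@
,,,@,
@,@,@
@,@,@

11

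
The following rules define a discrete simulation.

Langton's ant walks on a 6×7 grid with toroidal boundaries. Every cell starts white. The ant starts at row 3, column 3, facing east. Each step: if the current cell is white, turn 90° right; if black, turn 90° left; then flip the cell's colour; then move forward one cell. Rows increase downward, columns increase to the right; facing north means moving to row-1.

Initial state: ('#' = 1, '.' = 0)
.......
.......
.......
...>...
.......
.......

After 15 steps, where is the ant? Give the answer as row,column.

3,2

step 0: .......
.......
.......
...>...
.......
.......
step 1: .......
.......
.......
...#...
...v...
.......
step 2: .......
.......
.......
...#...
..<#...
.......
step 3: .......
.......
.......
..^#...
..##...
.......
step 4: .......
.......
.......
..#>...
..##...
.......
step 5: .......
.......
...^...
..#....
..##...
.......
step 6: .......
.......
...#>..
..#....
..##...
.......
step 7: .......
.......
...##..
..#.v..
..##...
.......
step 8: .......
.......
...##..
..#<#..
..##...
.......
step 9: .......
.......
...^#..
..###..
..##...
.......
step 10: .......
.......
..<.#..
..###..
..##...
.......
step 11: .......
..^....
..#.#..
..###..
..##...
.......
step 12: .......
..#>...
..#.#..
..###..
..##...
.......
step 13: .......
..##...
..#v#..
..###..
..##...
.......
step 14: .......
..##...
..<##..
..###..
..##...
.......
step 15: .......
..##...
...##..
..v##..
..##...
.......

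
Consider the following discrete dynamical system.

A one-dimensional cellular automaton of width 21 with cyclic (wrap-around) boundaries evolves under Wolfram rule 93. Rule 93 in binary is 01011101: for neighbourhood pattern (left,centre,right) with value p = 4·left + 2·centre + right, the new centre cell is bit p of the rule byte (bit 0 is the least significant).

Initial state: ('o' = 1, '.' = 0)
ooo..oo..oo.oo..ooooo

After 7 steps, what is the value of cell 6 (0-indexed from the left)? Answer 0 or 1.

0

t=0: ooo..oo..oo.oo..ooooo
t=1: ..oo.ooo.oo.ooo.o....
t=2: o.oo.o.o.oo.o.o.ooooo
t=3: o.oo.o.o.oo.o.o.o....
t=4: o.oo.o.o.oo.o.o.oooo.
t=5: o.oo.o.o.oo.o.o.o..o.
t=6: o.oo.o.o.oo.o.o.oo.o.
t=7: o.oo.o.o.oo.o.o.oo.o.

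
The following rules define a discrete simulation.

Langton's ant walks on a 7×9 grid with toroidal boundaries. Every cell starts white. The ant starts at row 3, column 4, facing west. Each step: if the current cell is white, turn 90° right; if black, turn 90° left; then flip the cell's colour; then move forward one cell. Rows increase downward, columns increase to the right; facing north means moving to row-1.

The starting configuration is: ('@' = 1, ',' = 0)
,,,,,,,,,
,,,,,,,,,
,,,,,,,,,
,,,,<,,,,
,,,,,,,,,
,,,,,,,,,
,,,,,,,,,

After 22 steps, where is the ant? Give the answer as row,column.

6,5

k=0  ,,,,,,,,,
,,,,,,,,,
,,,,,,,,,
,,,,<,,,,
,,,,,,,,,
,,,,,,,,,
,,,,,,,,,
k=1  ,,,,,,,,,
,,,,,,,,,
,,,,^,,,,
,,,,@,,,,
,,,,,,,,,
,,,,,,,,,
,,,,,,,,,
k=2  ,,,,,,,,,
,,,,,,,,,
,,,,@>,,,
,,,,@,,,,
,,,,,,,,,
,,,,,,,,,
,,,,,,,,,
k=3  ,,,,,,,,,
,,,,,,,,,
,,,,@@,,,
,,,,@v,,,
,,,,,,,,,
,,,,,,,,,
,,,,,,,,,
k=4  ,,,,,,,,,
,,,,,,,,,
,,,,@@,,,
,,,,<@,,,
,,,,,,,,,
,,,,,,,,,
,,,,,,,,,
k=5  ,,,,,,,,,
,,,,,,,,,
,,,,@@,,,
,,,,,@,,,
,,,,v,,,,
,,,,,,,,,
,,,,,,,,,
k=6  ,,,,,,,,,
,,,,,,,,,
,,,,@@,,,
,,,,,@,,,
,,,<@,,,,
,,,,,,,,,
,,,,,,,,,
k=7  ,,,,,,,,,
,,,,,,,,,
,,,,@@,,,
,,,^,@,,,
,,,@@,,,,
,,,,,,,,,
,,,,,,,,,
k=8  ,,,,,,,,,
,,,,,,,,,
,,,,@@,,,
,,,@>@,,,
,,,@@,,,,
,,,,,,,,,
,,,,,,,,,
k=9  ,,,,,,,,,
,,,,,,,,,
,,,,@@,,,
,,,@@@,,,
,,,@v,,,,
,,,,,,,,,
,,,,,,,,,
k=10  ,,,,,,,,,
,,,,,,,,,
,,,,@@,,,
,,,@@@,,,
,,,@,>,,,
,,,,,,,,,
,,,,,,,,,
k=11  ,,,,,,,,,
,,,,,,,,,
,,,,@@,,,
,,,@@@,,,
,,,@,@,,,
,,,,,v,,,
,,,,,,,,,
k=12  ,,,,,,,,,
,,,,,,,,,
,,,,@@,,,
,,,@@@,,,
,,,@,@,,,
,,,,<@,,,
,,,,,,,,,
k=13  ,,,,,,,,,
,,,,,,,,,
,,,,@@,,,
,,,@@@,,,
,,,@^@,,,
,,,,@@,,,
,,,,,,,,,
k=14  ,,,,,,,,,
,,,,,,,,,
,,,,@@,,,
,,,@@@,,,
,,,@@>,,,
,,,,@@,,,
,,,,,,,,,
k=15  ,,,,,,,,,
,,,,,,,,,
,,,,@@,,,
,,,@@^,,,
,,,@@,,,,
,,,,@@,,,
,,,,,,,,,
k=16  ,,,,,,,,,
,,,,,,,,,
,,,,@@,,,
,,,@<,,,,
,,,@@,,,,
,,,,@@,,,
,,,,,,,,,
k=17  ,,,,,,,,,
,,,,,,,,,
,,,,@@,,,
,,,@,,,,,
,,,@v,,,,
,,,,@@,,,
,,,,,,,,,
k=18  ,,,,,,,,,
,,,,,,,,,
,,,,@@,,,
,,,@,,,,,
,,,@,>,,,
,,,,@@,,,
,,,,,,,,,
k=19  ,,,,,,,,,
,,,,,,,,,
,,,,@@,,,
,,,@,,,,,
,,,@,@,,,
,,,,@v,,,
,,,,,,,,,
k=20  ,,,,,,,,,
,,,,,,,,,
,,,,@@,,,
,,,@,,,,,
,,,@,@,,,
,,,,@,>,,
,,,,,,,,,
k=21  ,,,,,,,,,
,,,,,,,,,
,,,,@@,,,
,,,@,,,,,
,,,@,@,,,
,,,,@,@,,
,,,,,,v,,
k=22  ,,,,,,,,,
,,,,,,,,,
,,,,@@,,,
,,,@,,,,,
,,,@,@,,,
,,,,@,@,,
,,,,,<@,,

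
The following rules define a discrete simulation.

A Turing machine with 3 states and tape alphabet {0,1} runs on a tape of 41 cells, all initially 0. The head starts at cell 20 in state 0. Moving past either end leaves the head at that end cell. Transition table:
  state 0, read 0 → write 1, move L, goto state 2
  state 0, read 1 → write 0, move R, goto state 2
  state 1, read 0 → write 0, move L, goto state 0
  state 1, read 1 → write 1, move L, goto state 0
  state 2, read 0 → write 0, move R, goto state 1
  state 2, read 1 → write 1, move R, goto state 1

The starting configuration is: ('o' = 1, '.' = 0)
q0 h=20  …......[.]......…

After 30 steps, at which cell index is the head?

step 0: q0 h=20  …......[.]......…
step 1: q2 h=19  …......[.]o.....…
step 2: q1 h=20  …......[o]......…
step 3: q0 h=19  …......[.]o.....…
step 4: q2 h=18  …......[.]oo....…
step 5: q1 h=19  …......[o]o.....…
step 6: q0 h=18  …......[.]oo....…
step 7: q2 h=17  …......[.]ooo...…
step 8: q1 h=18  …......[o]oo....…
step 9: q0 h=17  …......[.]ooo...…
step 10: q2 h=16  …......[.]oooo..…
step 11: q1 h=17  …......[o]ooo...…
step 12: q0 h=16  …......[.]oooo..…
step 13: q2 h=15  …......[.]ooooo.…
step 14: q1 h=16  …......[o]oooo..…
step 15: q0 h=15  …......[.]ooooo.…
step 16: q2 h=14  …......[.]oooooo…
step 17: q1 h=15  …......[o]ooooo.…
step 18: q0 h=14  …......[.]oooooo…
step 19: q2 h=13  …......[.]oooooo…
step 20: q1 h=14  …......[o]oooooo…
step 21: q0 h=13  …......[.]oooooo…
step 22: q2 h=12  …......[.]oooooo…
step 23: q1 h=13  …......[o]oooooo…
step 24: q0 h=12  …......[.]oooooo…
step 25: q2 h=11  …......[.]oooooo…
step 26: q1 h=12  …......[o]oooooo…
step 27: q0 h=11  …......[.]oooooo…
step 28: q2 h=10  …......[.]oooooo…
step 29: q1 h=11  …......[o]oooooo…
step 30: q0 h=10  …......[.]oooooo…

10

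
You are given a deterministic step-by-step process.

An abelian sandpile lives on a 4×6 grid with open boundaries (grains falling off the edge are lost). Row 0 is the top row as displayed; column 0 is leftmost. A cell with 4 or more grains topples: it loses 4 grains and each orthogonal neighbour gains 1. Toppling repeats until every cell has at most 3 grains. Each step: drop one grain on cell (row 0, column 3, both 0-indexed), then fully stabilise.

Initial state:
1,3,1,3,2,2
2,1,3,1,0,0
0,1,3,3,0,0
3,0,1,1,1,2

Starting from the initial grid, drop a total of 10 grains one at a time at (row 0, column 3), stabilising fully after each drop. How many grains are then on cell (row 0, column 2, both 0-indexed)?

3

k=0  1,3,1,3,2,2
2,1,3,1,0,0
0,1,3,3,0,0
3,0,1,1,1,2
k=1  1,3,2,0,3,2
2,1,3,2,0,0
0,1,3,3,0,0
3,0,1,1,1,2
k=2  1,3,2,1,3,2
2,1,3,2,0,0
0,1,3,3,0,0
3,0,1,1,1,2
k=3  1,3,2,2,3,2
2,1,3,2,0,0
0,1,3,3,0,0
3,0,1,1,1,2
k=4  1,3,2,3,3,2
2,1,3,2,0,0
0,1,3,3,0,0
3,0,1,1,1,2
k=5  1,3,3,1,0,3
2,1,3,3,1,0
0,1,3,3,0,0
3,0,1,1,1,2
k=6  1,3,3,2,0,3
2,1,3,3,1,0
0,1,3,3,0,0
3,0,1,1,1,2
k=7  1,3,3,3,0,3
2,1,3,3,1,0
0,1,3,3,0,0
3,0,1,1,1,2
k=8  2,0,2,2,1,3
2,3,2,2,2,0
0,2,1,1,1,0
3,0,2,2,1,2
k=9  2,0,2,3,1,3
2,3,2,2,2,0
0,2,1,1,1,0
3,0,2,2,1,2
k=10  2,0,3,0,2,3
2,3,2,3,2,0
0,2,1,1,1,0
3,0,2,2,1,2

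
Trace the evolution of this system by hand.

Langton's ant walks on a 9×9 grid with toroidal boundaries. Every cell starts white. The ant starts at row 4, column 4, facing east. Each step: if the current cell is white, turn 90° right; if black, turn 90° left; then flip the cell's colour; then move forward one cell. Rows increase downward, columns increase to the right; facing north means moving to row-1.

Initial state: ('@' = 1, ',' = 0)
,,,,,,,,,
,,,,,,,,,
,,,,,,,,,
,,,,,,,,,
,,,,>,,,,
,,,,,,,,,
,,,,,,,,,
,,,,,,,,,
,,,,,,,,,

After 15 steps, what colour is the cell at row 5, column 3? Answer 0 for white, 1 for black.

k=0  ,,,,,,,,,
,,,,,,,,,
,,,,,,,,,
,,,,,,,,,
,,,,>,,,,
,,,,,,,,,
,,,,,,,,,
,,,,,,,,,
,,,,,,,,,
k=1  ,,,,,,,,,
,,,,,,,,,
,,,,,,,,,
,,,,,,,,,
,,,,@,,,,
,,,,v,,,,
,,,,,,,,,
,,,,,,,,,
,,,,,,,,,
k=2  ,,,,,,,,,
,,,,,,,,,
,,,,,,,,,
,,,,,,,,,
,,,,@,,,,
,,,<@,,,,
,,,,,,,,,
,,,,,,,,,
,,,,,,,,,
k=3  ,,,,,,,,,
,,,,,,,,,
,,,,,,,,,
,,,,,,,,,
,,,^@,,,,
,,,@@,,,,
,,,,,,,,,
,,,,,,,,,
,,,,,,,,,
k=4  ,,,,,,,,,
,,,,,,,,,
,,,,,,,,,
,,,,,,,,,
,,,@>,,,,
,,,@@,,,,
,,,,,,,,,
,,,,,,,,,
,,,,,,,,,
k=5  ,,,,,,,,,
,,,,,,,,,
,,,,,,,,,
,,,,^,,,,
,,,@,,,,,
,,,@@,,,,
,,,,,,,,,
,,,,,,,,,
,,,,,,,,,
k=6  ,,,,,,,,,
,,,,,,,,,
,,,,,,,,,
,,,,@>,,,
,,,@,,,,,
,,,@@,,,,
,,,,,,,,,
,,,,,,,,,
,,,,,,,,,
k=7  ,,,,,,,,,
,,,,,,,,,
,,,,,,,,,
,,,,@@,,,
,,,@,v,,,
,,,@@,,,,
,,,,,,,,,
,,,,,,,,,
,,,,,,,,,
k=8  ,,,,,,,,,
,,,,,,,,,
,,,,,,,,,
,,,,@@,,,
,,,@<@,,,
,,,@@,,,,
,,,,,,,,,
,,,,,,,,,
,,,,,,,,,
k=9  ,,,,,,,,,
,,,,,,,,,
,,,,,,,,,
,,,,^@,,,
,,,@@@,,,
,,,@@,,,,
,,,,,,,,,
,,,,,,,,,
,,,,,,,,,
k=10  ,,,,,,,,,
,,,,,,,,,
,,,,,,,,,
,,,<,@,,,
,,,@@@,,,
,,,@@,,,,
,,,,,,,,,
,,,,,,,,,
,,,,,,,,,
k=11  ,,,,,,,,,
,,,,,,,,,
,,,^,,,,,
,,,@,@,,,
,,,@@@,,,
,,,@@,,,,
,,,,,,,,,
,,,,,,,,,
,,,,,,,,,
k=12  ,,,,,,,,,
,,,,,,,,,
,,,@>,,,,
,,,@,@,,,
,,,@@@,,,
,,,@@,,,,
,,,,,,,,,
,,,,,,,,,
,,,,,,,,,
k=13  ,,,,,,,,,
,,,,,,,,,
,,,@@,,,,
,,,@v@,,,
,,,@@@,,,
,,,@@,,,,
,,,,,,,,,
,,,,,,,,,
,,,,,,,,,
k=14  ,,,,,,,,,
,,,,,,,,,
,,,@@,,,,
,,,<@@,,,
,,,@@@,,,
,,,@@,,,,
,,,,,,,,,
,,,,,,,,,
,,,,,,,,,
k=15  ,,,,,,,,,
,,,,,,,,,
,,,@@,,,,
,,,,@@,,,
,,,v@@,,,
,,,@@,,,,
,,,,,,,,,
,,,,,,,,,
,,,,,,,,,

1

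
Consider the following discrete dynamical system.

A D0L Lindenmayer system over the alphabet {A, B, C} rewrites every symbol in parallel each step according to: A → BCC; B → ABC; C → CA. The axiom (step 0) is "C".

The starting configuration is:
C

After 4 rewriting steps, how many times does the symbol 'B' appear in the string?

6

0) C
1) CA
2) CABCC
3) CABCCABCCACA
4) CABCCABCCACABCCABCCACABCCCABCC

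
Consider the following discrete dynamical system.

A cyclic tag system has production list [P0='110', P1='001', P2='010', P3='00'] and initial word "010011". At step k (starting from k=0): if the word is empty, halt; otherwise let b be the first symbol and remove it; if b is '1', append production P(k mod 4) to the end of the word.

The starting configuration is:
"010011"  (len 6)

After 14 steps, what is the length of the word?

0) "010011"  (len 6)
1) "10011"  (len 5)
2) "0011001"  (len 7)
3) "011001"  (len 6)
4) "11001"  (len 5)
5) "1001110"  (len 7)
6) "001110001"  (len 9)
7) "01110001"  (len 8)
8) "1110001"  (len 7)
9) "110001110"  (len 9)
10) "10001110001"  (len 11)
11) "0001110001010"  (len 13)
12) "001110001010"  (len 12)
13) "01110001010"  (len 11)
14) "1110001010"  (len 10)

10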